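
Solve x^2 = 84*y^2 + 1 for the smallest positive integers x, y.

(x, y) = (55, 6)

First expand sqrt(84) as a continued fraction. With x_i = (sqrt(84) + m_i)/d_i and (m_0, d_0) = (0, 1): a_0 = floor(sqrt(84)) = 9, since 9^2 = 81 <= 84 < 100 = 10^2.
Iterate m_{i+1} = d_i*a_i - m_i, d_{i+1} = (84 - m_{i+1}^2)/d_i, a_{i+1} = floor((a_0 + m_{i+1})/d_{i+1}):
  m_1 = 1*9 - 0 = 9, d_1 = (84 - 9^2)/1 = 3/1 = 3, a_1 = floor((9 + 9)/3) = 6.
  m_2 = 3*6 - 9 = 9, d_2 = (84 - 9^2)/3 = 3/3 = 1, a_2 = floor((9 + 9)/1) = 18.
  m_3 = 1*18 - 9 = 9, d_3 = (84 - 9^2)/1 = 3/1 = 3: (m_3, d_3) = (m_1, d_1) = (9, 3), so from here the quotients repeat a_1, a_2; the period length is 2.
So sqrt(84) = [9; (6, 18)] with period length k = 2.
k is even, so the fundamental solution of x^2 - 84y^2 = 1 is (p_{k-1}, q_{k-1}) = (p_1, q_1); compute convergents through index 1.
Convergents (p_i = a_i*p_{i-1} + p_{i-2}, q_i = a_i*q_{i-1} + q_{i-2} with p_{-2}=0, p_{-1}=1, q_{-2}=1, q_{-1}=0):
  i=0: a_0=9, p_0 = 9*1 + 0 = 9, q_0 = 9*0 + 1 = 1.
  i=1: a_1=6, p_1 = 6*9 + 1 = 55, q_1 = 6*1 + 0 = 6.
Check: 55^2 - 84*6^2 = 3025 - 3024 = 1, so (x, y) = (55, 6) solves the equation, and by the theorem it is the least positive solution.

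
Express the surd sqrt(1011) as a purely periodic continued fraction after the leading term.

Write x_i = (sqrt(1011) + m_i)/d_i with (m_0, d_0) = (0, 1). a_0 = floor(sqrt(1011)) = 31, since 31^2 = 961 <= 1011 < 1024 = 32^2.
Iterate m_{i+1} = d_i*a_i - m_i, d_{i+1} = (1011 - m_{i+1}^2)/d_i, a_{i+1} = floor((a_0 + m_{i+1})/d_{i+1}):
  m_1 = 1*31 - 0 = 31, d_1 = (1011 - 31^2)/1 = 50/1 = 50, a_1 = floor((31 + 31)/50) = 1.
  m_2 = 50*1 - 31 = 19, d_2 = (1011 - 19^2)/50 = 650/50 = 13, a_2 = floor((31 + 19)/13) = 3.
  m_3 = 13*3 - 19 = 20, d_3 = (1011 - 20^2)/13 = 611/13 = 47, a_3 = floor((31 + 20)/47) = 1.
  m_4 = 47*1 - 20 = 27, d_4 = (1011 - 27^2)/47 = 282/47 = 6, a_4 = floor((31 + 27)/6) = 9.
  m_5 = 6*9 - 27 = 27, d_5 = (1011 - 27^2)/6 = 282/6 = 47, a_5 = floor((31 + 27)/47) = 1.
  m_6 = 47*1 - 27 = 20, d_6 = (1011 - 20^2)/47 = 611/47 = 13, a_6 = floor((31 + 20)/13) = 3.
  m_7 = 13*3 - 20 = 19, d_7 = (1011 - 19^2)/13 = 650/13 = 50, a_7 = floor((31 + 19)/50) = 1.
  m_8 = 50*1 - 19 = 31, d_8 = (1011 - 31^2)/50 = 50/50 = 1, a_8 = floor((31 + 31)/1) = 62.
  m_9 = 1*62 - 31 = 31, d_9 = (1011 - 31^2)/1 = 50/1 = 50: (m_9, d_9) = (m_1, d_1) = (31, 50), so from here the quotients repeat a_1, ..., a_8; the period length is 8.
Hence the expansion of sqrt(1011) is a_0 = 31 followed by the repeating block 1, 3, 1, 9, 1, 3, 1, 62 (period 8).

[31; (1, 3, 1, 9, 1, 3, 1, 62)]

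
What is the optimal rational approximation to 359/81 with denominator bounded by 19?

Expand x = 359/81 as a continued fraction with the Euclidean algorithm:
  359 = 4*81 + 35, so a_0 = 4.
  81 = 2*35 + 11, so a_1 = 2.
  35 = 3*11 + 2, so a_2 = 3.
  11 = 5*2 + 1, so a_3 = 5.
  2 = 2*1 + 0, so a_4 = 2.
so x = [4; 2, 3, 5, 2].
Convergents (p_i = a_i*p_{i-1} + p_{i-2}, q_i = a_i*q_{i-1} + q_{i-2} with p_{-2}=0, p_{-1}=1, q_{-2}=1, q_{-1}=0), until the denominator exceeds 19:
  i=0: a_0=4, p_0 = 4*1 + 0 = 4, q_0 = 4*0 + 1 = 1.
  i=1: a_1=2, p_1 = 2*4 + 1 = 9, q_1 = 2*1 + 0 = 2.
  i=2: a_2=3, p_2 = 3*9 + 4 = 31, q_2 = 3*2 + 1 = 7.
  i=3: a_3=5, p_3 = 5*31 + 9 = 164, q_3 = 5*7 + 2 = 37.
q_3 = 37 > 19, so the last convergent with denominator <= 19 is p_2/q_2 = 31/7.
The closest fraction with denominator <= 19 is either p_2/q_2 or the intermediate fraction (k*p_2 + p_1)/(k*q_2 + q_1) with the largest k >= 1 whose denominator stays <= 19; these approach x as k grows, and every other convergent or intermediate fraction in range is farther away.
Largest k: floor((19 - q_1)/q_2) = floor((19 - 2)/7) = 2.
That gives (2*31 + 9)/(2*7 + 2) = 71/16.
Compare the errors: |x - 31/7| = |359*7 - 31*81|/(81*7) = 2/567, and |x - 71/16| = |359*16 - 71*81|/(81*16) = 7/1296.
Cross-multiplying, 2*1296 = 2592 < 3969 = 7*567, so 2/567 is smaller: the convergent 31/7 is closer to x than 71/16.

31/7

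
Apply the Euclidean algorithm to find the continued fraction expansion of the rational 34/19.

[1; 1, 3, 1, 3]

Run the Euclidean algorithm on 34 and 19; the successive quotients are the partial quotients a_0, a_1, ... (each step inverts the fractional part left over by the previous one):
  34 = 1*19 + 15, so a_0 = 1.
  19 = 1*15 + 4, so a_1 = 1.
  15 = 3*4 + 3, so a_2 = 3.
  4 = 1*3 + 1, so a_3 = 1.
  3 = 3*1 + 0, so a_4 = 3.
The remainder reaches 0 after 5 divisions, so the expansion has 5 partial quotients, read off in order.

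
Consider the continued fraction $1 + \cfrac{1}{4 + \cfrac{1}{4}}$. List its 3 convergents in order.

Using the convergent recurrence p_i = a_i*p_{i-1} + p_{i-2}, q_i = a_i*q_{i-1} + q_{i-2} with p_{-2}=0, p_{-1}=1, q_{-2}=1, q_{-1}=0:
  i=0: a_0=1, p_0 = 1*1 + 0 = 1, q_0 = 1*0 + 1 = 1.
  i=1: a_1=4, p_1 = 4*1 + 1 = 5, q_1 = 4*1 + 0 = 4.
  i=2: a_2=4, p_2 = 4*5 + 1 = 21, q_2 = 4*4 + 1 = 17.

1/1, 5/4, 21/17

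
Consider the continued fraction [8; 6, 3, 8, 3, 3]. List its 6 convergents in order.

8/1, 49/6, 155/19, 1289/158, 4022/493, 13355/1637

Using the convergent recurrence p_i = a_i*p_{i-1} + p_{i-2}, q_i = a_i*q_{i-1} + q_{i-2} with p_{-2}=0, p_{-1}=1, q_{-2}=1, q_{-1}=0:
  i=0: a_0=8, p_0 = 8*1 + 0 = 8, q_0 = 8*0 + 1 = 1.
  i=1: a_1=6, p_1 = 6*8 + 1 = 49, q_1 = 6*1 + 0 = 6.
  i=2: a_2=3, p_2 = 3*49 + 8 = 155, q_2 = 3*6 + 1 = 19.
  i=3: a_3=8, p_3 = 8*155 + 49 = 1289, q_3 = 8*19 + 6 = 158.
  i=4: a_4=3, p_4 = 3*1289 + 155 = 4022, q_4 = 3*158 + 19 = 493.
  i=5: a_5=3, p_5 = 3*4022 + 1289 = 13355, q_5 = 3*493 + 158 = 1637.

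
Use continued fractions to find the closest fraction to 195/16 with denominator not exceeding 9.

61/5

Expand x = 195/16 as a continued fraction with the Euclidean algorithm:
  195 = 12*16 + 3, so a_0 = 12.
  16 = 5*3 + 1, so a_1 = 5.
  3 = 3*1 + 0, so a_2 = 3.
so x = [12; 5, 3].
Convergents (p_i = a_i*p_{i-1} + p_{i-2}, q_i = a_i*q_{i-1} + q_{i-2} with p_{-2}=0, p_{-1}=1, q_{-2}=1, q_{-1}=0), until the denominator exceeds 9:
  i=0: a_0=12, p_0 = 12*1 + 0 = 12, q_0 = 12*0 + 1 = 1.
  i=1: a_1=5, p_1 = 5*12 + 1 = 61, q_1 = 5*1 + 0 = 5.
  i=2: a_2=3, p_2 = 3*61 + 12 = 195, q_2 = 3*5 + 1 = 16.
q_2 = 16 > 9, so the last convergent with denominator <= 9 is p_1/q_1 = 61/5.
The closest fraction with denominator <= 9 is either p_1/q_1 or the intermediate fraction (k*p_1 + p_0)/(k*q_1 + q_0) with the largest k >= 1 whose denominator stays <= 9; these approach x as k grows, and every other convergent or intermediate fraction in range is farther away.
Largest k: floor((9 - q_0)/q_1) = floor((9 - 1)/5) = 1.
That gives (1*61 + 12)/(1*5 + 1) = 73/6.
Compare the errors: |x - 61/5| = |195*5 - 61*16|/(16*5) = 1/80, and |x - 73/6| = |195*6 - 73*16|/(16*6) = 2/96.
Cross-multiplying, 1*96 = 96 < 160 = 2*80, so 1/80 is smaller: the convergent 61/5 is closer to x than 73/6.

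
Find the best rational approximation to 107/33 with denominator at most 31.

94/29

Expand x = 107/33 as a continued fraction with the Euclidean algorithm:
  107 = 3*33 + 8, so a_0 = 3.
  33 = 4*8 + 1, so a_1 = 4.
  8 = 8*1 + 0, so a_2 = 8.
so x = [3; 4, 8].
Convergents (p_i = a_i*p_{i-1} + p_{i-2}, q_i = a_i*q_{i-1} + q_{i-2} with p_{-2}=0, p_{-1}=1, q_{-2}=1, q_{-1}=0), until the denominator exceeds 31:
  i=0: a_0=3, p_0 = 3*1 + 0 = 3, q_0 = 3*0 + 1 = 1.
  i=1: a_1=4, p_1 = 4*3 + 1 = 13, q_1 = 4*1 + 0 = 4.
  i=2: a_2=8, p_2 = 8*13 + 3 = 107, q_2 = 8*4 + 1 = 33.
q_2 = 33 > 31, so the last convergent with denominator <= 31 is p_1/q_1 = 13/4.
The closest fraction with denominator <= 31 is either p_1/q_1 or the intermediate fraction (k*p_1 + p_0)/(k*q_1 + q_0) with the largest k >= 1 whose denominator stays <= 31; these approach x as k grows, and every other convergent or intermediate fraction in range is farther away.
Largest k: floor((31 - q_0)/q_1) = floor((31 - 1)/4) = 7.
That gives (7*13 + 3)/(7*4 + 1) = 94/29.
Compare the errors: |x - 13/4| = |107*4 - 13*33|/(33*4) = 1/132, and |x - 94/29| = |107*29 - 94*33|/(33*29) = 1/957.
Cross-multiplying, 1*132 = 132 < 957 = 1*957, so 1/957 is smaller: the intermediate fraction 94/29 is closer to x than 13/4.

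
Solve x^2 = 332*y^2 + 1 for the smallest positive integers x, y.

First expand sqrt(332) as a continued fraction. With x_i = (sqrt(332) + m_i)/d_i and (m_0, d_0) = (0, 1): a_0 = floor(sqrt(332)) = 18, since 18^2 = 324 <= 332 < 361 = 19^2.
Iterate m_{i+1} = d_i*a_i - m_i, d_{i+1} = (332 - m_{i+1}^2)/d_i, a_{i+1} = floor((a_0 + m_{i+1})/d_{i+1}):
  m_1 = 1*18 - 0 = 18, d_1 = (332 - 18^2)/1 = 8/1 = 8, a_1 = floor((18 + 18)/8) = 4.
  m_2 = 8*4 - 18 = 14, d_2 = (332 - 14^2)/8 = 136/8 = 17, a_2 = floor((18 + 14)/17) = 1.
  m_3 = 17*1 - 14 = 3, d_3 = (332 - 3^2)/17 = 323/17 = 19, a_3 = floor((18 + 3)/19) = 1.
  m_4 = 19*1 - 3 = 16, d_4 = (332 - 16^2)/19 = 76/19 = 4, a_4 = floor((18 + 16)/4) = 8.
  m_5 = 4*8 - 16 = 16, d_5 = (332 - 16^2)/4 = 76/4 = 19, a_5 = floor((18 + 16)/19) = 1.
  m_6 = 19*1 - 16 = 3, d_6 = (332 - 3^2)/19 = 323/19 = 17, a_6 = floor((18 + 3)/17) = 1.
  m_7 = 17*1 - 3 = 14, d_7 = (332 - 14^2)/17 = 136/17 = 8, a_7 = floor((18 + 14)/8) = 4.
  m_8 = 8*4 - 14 = 18, d_8 = (332 - 18^2)/8 = 8/8 = 1, a_8 = floor((18 + 18)/1) = 36.
  m_9 = 1*36 - 18 = 18, d_9 = (332 - 18^2)/1 = 8/1 = 8: (m_9, d_9) = (m_1, d_1) = (18, 8), so from here the quotients repeat a_1, ..., a_8; the period length is 8.
So sqrt(332) = [18; (4, 1, 1, 8, 1, 1, 4, 36)] with period length k = 8.
k is even, so the fundamental solution of x^2 - 332y^2 = 1 is (p_{k-1}, q_{k-1}) = (p_7, q_7); compute convergents through index 7.
Convergents (p_i = a_i*p_{i-1} + p_{i-2}, q_i = a_i*q_{i-1} + q_{i-2} with p_{-2}=0, p_{-1}=1, q_{-2}=1, q_{-1}=0):
  i=0: a_0=18, p_0 = 18*1 + 0 = 18, q_0 = 18*0 + 1 = 1.
  i=1: a_1=4, p_1 = 4*18 + 1 = 73, q_1 = 4*1 + 0 = 4.
  i=2: a_2=1, p_2 = 1*73 + 18 = 91, q_2 = 1*4 + 1 = 5.
  i=3: a_3=1, p_3 = 1*91 + 73 = 164, q_3 = 1*5 + 4 = 9.
  i=4: a_4=8, p_4 = 8*164 + 91 = 1403, q_4 = 8*9 + 5 = 77.
  i=5: a_5=1, p_5 = 1*1403 + 164 = 1567, q_5 = 1*77 + 9 = 86.
  i=6: a_6=1, p_6 = 1*1567 + 1403 = 2970, q_6 = 1*86 + 77 = 163.
  i=7: a_7=4, p_7 = 4*2970 + 1567 = 13447, q_7 = 4*163 + 86 = 738.
Check: 13447^2 - 332*738^2 = 180821809 - 180821808 = 1, so (x, y) = (13447, 738) solves the equation, and by the theorem it is the least positive solution.

(x, y) = (13447, 738)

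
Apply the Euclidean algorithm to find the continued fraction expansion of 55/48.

Run the Euclidean algorithm on 55 and 48; the successive quotients are the partial quotients a_0, a_1, ... (each step inverts the fractional part left over by the previous one):
  55 = 1*48 + 7, so a_0 = 1.
  48 = 6*7 + 6, so a_1 = 6.
  7 = 1*6 + 1, so a_2 = 1.
  6 = 6*1 + 0, so a_3 = 6.
The remainder reaches 0 after 4 divisions, so the expansion has 4 partial quotients, read off in order.

[1; 6, 1, 6]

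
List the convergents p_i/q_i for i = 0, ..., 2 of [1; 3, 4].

1/1, 4/3, 17/13

Using the convergent recurrence p_i = a_i*p_{i-1} + p_{i-2}, q_i = a_i*q_{i-1} + q_{i-2} with p_{-2}=0, p_{-1}=1, q_{-2}=1, q_{-1}=0:
  i=0: a_0=1, p_0 = 1*1 + 0 = 1, q_0 = 1*0 + 1 = 1.
  i=1: a_1=3, p_1 = 3*1 + 1 = 4, q_1 = 3*1 + 0 = 3.
  i=2: a_2=4, p_2 = 4*4 + 1 = 17, q_2 = 4*3 + 1 = 13.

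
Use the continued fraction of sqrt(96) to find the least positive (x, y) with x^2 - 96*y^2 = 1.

First expand sqrt(96) as a continued fraction. With x_i = (sqrt(96) + m_i)/d_i and (m_0, d_0) = (0, 1): a_0 = floor(sqrt(96)) = 9, since 9^2 = 81 <= 96 < 100 = 10^2.
Iterate m_{i+1} = d_i*a_i - m_i, d_{i+1} = (96 - m_{i+1}^2)/d_i, a_{i+1} = floor((a_0 + m_{i+1})/d_{i+1}):
  m_1 = 1*9 - 0 = 9, d_1 = (96 - 9^2)/1 = 15/1 = 15, a_1 = floor((9 + 9)/15) = 1.
  m_2 = 15*1 - 9 = 6, d_2 = (96 - 6^2)/15 = 60/15 = 4, a_2 = floor((9 + 6)/4) = 3.
  m_3 = 4*3 - 6 = 6, d_3 = (96 - 6^2)/4 = 60/4 = 15, a_3 = floor((9 + 6)/15) = 1.
  m_4 = 15*1 - 6 = 9, d_4 = (96 - 9^2)/15 = 15/15 = 1, a_4 = floor((9 + 9)/1) = 18.
  m_5 = 1*18 - 9 = 9, d_5 = (96 - 9^2)/1 = 15/1 = 15: (m_5, d_5) = (m_1, d_1) = (9, 15), so from here the quotients repeat a_1, ..., a_4; the period length is 4.
So sqrt(96) = [9; (1, 3, 1, 18)] with period length k = 4.
k is even, so the fundamental solution of x^2 - 96y^2 = 1 is (p_{k-1}, q_{k-1}) = (p_3, q_3); compute convergents through index 3.
Convergents (p_i = a_i*p_{i-1} + p_{i-2}, q_i = a_i*q_{i-1} + q_{i-2} with p_{-2}=0, p_{-1}=1, q_{-2}=1, q_{-1}=0):
  i=0: a_0=9, p_0 = 9*1 + 0 = 9, q_0 = 9*0 + 1 = 1.
  i=1: a_1=1, p_1 = 1*9 + 1 = 10, q_1 = 1*1 + 0 = 1.
  i=2: a_2=3, p_2 = 3*10 + 9 = 39, q_2 = 3*1 + 1 = 4.
  i=3: a_3=1, p_3 = 1*39 + 10 = 49, q_3 = 1*4 + 1 = 5.
Check: 49^2 - 96*5^2 = 2401 - 2400 = 1, so (x, y) = (49, 5) solves the equation, and by the theorem it is the least positive solution.

(x, y) = (49, 5)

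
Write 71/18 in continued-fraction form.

Run the Euclidean algorithm on 71 and 18; the successive quotients are the partial quotients a_0, a_1, ... (each step inverts the fractional part left over by the previous one):
  71 = 3*18 + 17, so a_0 = 3.
  18 = 1*17 + 1, so a_1 = 1.
  17 = 17*1 + 0, so a_2 = 17.
The remainder reaches 0 after 3 divisions, so the expansion has 3 partial quotients, read off in order.

[3; 1, 17]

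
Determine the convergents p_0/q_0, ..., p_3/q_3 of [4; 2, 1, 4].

Using the convergent recurrence p_i = a_i*p_{i-1} + p_{i-2}, q_i = a_i*q_{i-1} + q_{i-2} with p_{-2}=0, p_{-1}=1, q_{-2}=1, q_{-1}=0:
  i=0: a_0=4, p_0 = 4*1 + 0 = 4, q_0 = 4*0 + 1 = 1.
  i=1: a_1=2, p_1 = 2*4 + 1 = 9, q_1 = 2*1 + 0 = 2.
  i=2: a_2=1, p_2 = 1*9 + 4 = 13, q_2 = 1*2 + 1 = 3.
  i=3: a_3=4, p_3 = 4*13 + 9 = 61, q_3 = 4*3 + 2 = 14.

4/1, 9/2, 13/3, 61/14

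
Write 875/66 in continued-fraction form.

Run the Euclidean algorithm on 875 and 66; the successive quotients are the partial quotients a_0, a_1, ... (each step inverts the fractional part left over by the previous one):
  875 = 13*66 + 17, so a_0 = 13.
  66 = 3*17 + 15, so a_1 = 3.
  17 = 1*15 + 2, so a_2 = 1.
  15 = 7*2 + 1, so a_3 = 7.
  2 = 2*1 + 0, so a_4 = 2.
The remainder reaches 0 after 5 divisions, so the expansion has 5 partial quotients, read off in order.

[13; 3, 1, 7, 2]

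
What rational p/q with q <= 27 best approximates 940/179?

Expand x = 940/179 as a continued fraction with the Euclidean algorithm:
  940 = 5*179 + 45, so a_0 = 5.
  179 = 3*45 + 44, so a_1 = 3.
  45 = 1*44 + 1, so a_2 = 1.
  44 = 44*1 + 0, so a_3 = 44.
so x = [5; 3, 1, 44].
Convergents (p_i = a_i*p_{i-1} + p_{i-2}, q_i = a_i*q_{i-1} + q_{i-2} with p_{-2}=0, p_{-1}=1, q_{-2}=1, q_{-1}=0), until the denominator exceeds 27:
  i=0: a_0=5, p_0 = 5*1 + 0 = 5, q_0 = 5*0 + 1 = 1.
  i=1: a_1=3, p_1 = 3*5 + 1 = 16, q_1 = 3*1 + 0 = 3.
  i=2: a_2=1, p_2 = 1*16 + 5 = 21, q_2 = 1*3 + 1 = 4.
  i=3: a_3=44, p_3 = 44*21 + 16 = 940, q_3 = 44*4 + 3 = 179.
q_3 = 179 > 27, so the last convergent with denominator <= 27 is p_2/q_2 = 21/4.
The closest fraction with denominator <= 27 is either p_2/q_2 or the intermediate fraction (k*p_2 + p_1)/(k*q_2 + q_1) with the largest k >= 1 whose denominator stays <= 27; these approach x as k grows, and every other convergent or intermediate fraction in range is farther away.
Largest k: floor((27 - q_1)/q_2) = floor((27 - 3)/4) = 6.
That gives (6*21 + 16)/(6*4 + 3) = 142/27.
Compare the errors: |x - 21/4| = |940*4 - 21*179|/(179*4) = 1/716, and |x - 142/27| = |940*27 - 142*179|/(179*27) = 38/4833.
Cross-multiplying, 1*4833 = 4833 < 27208 = 38*716, so 1/716 is smaller: the convergent 21/4 is closer to x than 142/27.

21/4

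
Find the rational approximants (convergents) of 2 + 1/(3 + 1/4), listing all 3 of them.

Using the convergent recurrence p_i = a_i*p_{i-1} + p_{i-2}, q_i = a_i*q_{i-1} + q_{i-2} with p_{-2}=0, p_{-1}=1, q_{-2}=1, q_{-1}=0:
  i=0: a_0=2, p_0 = 2*1 + 0 = 2, q_0 = 2*0 + 1 = 1.
  i=1: a_1=3, p_1 = 3*2 + 1 = 7, q_1 = 3*1 + 0 = 3.
  i=2: a_2=4, p_2 = 4*7 + 2 = 30, q_2 = 4*3 + 1 = 13.

2/1, 7/3, 30/13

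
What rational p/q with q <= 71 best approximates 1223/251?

Expand x = 1223/251 as a continued fraction with the Euclidean algorithm:
  1223 = 4*251 + 219, so a_0 = 4.
  251 = 1*219 + 32, so a_1 = 1.
  219 = 6*32 + 27, so a_2 = 6.
  32 = 1*27 + 5, so a_3 = 1.
  27 = 5*5 + 2, so a_4 = 5.
  5 = 2*2 + 1, so a_5 = 2.
  2 = 2*1 + 0, so a_6 = 2.
so x = [4; 1, 6, 1, 5, 2, 2].
Convergents (p_i = a_i*p_{i-1} + p_{i-2}, q_i = a_i*q_{i-1} + q_{i-2} with p_{-2}=0, p_{-1}=1, q_{-2}=1, q_{-1}=0), until the denominator exceeds 71:
  i=0: a_0=4, p_0 = 4*1 + 0 = 4, q_0 = 4*0 + 1 = 1.
  i=1: a_1=1, p_1 = 1*4 + 1 = 5, q_1 = 1*1 + 0 = 1.
  i=2: a_2=6, p_2 = 6*5 + 4 = 34, q_2 = 6*1 + 1 = 7.
  i=3: a_3=1, p_3 = 1*34 + 5 = 39, q_3 = 1*7 + 1 = 8.
  i=4: a_4=5, p_4 = 5*39 + 34 = 229, q_4 = 5*8 + 7 = 47.
  i=5: a_5=2, p_5 = 2*229 + 39 = 497, q_5 = 2*47 + 8 = 102.
q_5 = 102 > 71, so the last convergent with denominator <= 71 is p_4/q_4 = 229/47.
The closest fraction with denominator <= 71 is either p_4/q_4 or the intermediate fraction (k*p_4 + p_3)/(k*q_4 + q_3) with the largest k >= 1 whose denominator stays <= 71; these approach x as k grows, and every other convergent or intermediate fraction in range is farther away.
Largest k: floor((71 - q_3)/q_4) = floor((71 - 8)/47) = 1.
That gives (1*229 + 39)/(1*47 + 8) = 268/55.
Compare the errors: |x - 229/47| = |1223*47 - 229*251|/(251*47) = 2/11797, and |x - 268/55| = |1223*55 - 268*251|/(251*55) = 3/13805.
Cross-multiplying, 2*13805 = 27610 < 35391 = 3*11797, so 2/11797 is smaller: the convergent 229/47 is closer to x than 268/55.

229/47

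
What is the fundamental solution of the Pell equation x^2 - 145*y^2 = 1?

First expand sqrt(145) as a continued fraction. With x_i = (sqrt(145) + m_i)/d_i and (m_0, d_0) = (0, 1): a_0 = floor(sqrt(145)) = 12, since 12^2 = 144 <= 145 < 169 = 13^2.
Iterate m_{i+1} = d_i*a_i - m_i, d_{i+1} = (145 - m_{i+1}^2)/d_i, a_{i+1} = floor((a_0 + m_{i+1})/d_{i+1}):
  m_1 = 1*12 - 0 = 12, d_1 = (145 - 12^2)/1 = 1/1 = 1, a_1 = floor((12 + 12)/1) = 24.
  m_2 = 1*24 - 12 = 12, d_2 = (145 - 12^2)/1 = 1/1 = 1: (m_2, d_2) = (m_1, d_1) = (12, 1), so from here the quotient a_1 repeats; the period length is 1.
So sqrt(145) = [12; (24)] with period length k = 1.
k is odd, so (p_{k-1}, q_{k-1}) only solves x^2 - 145y^2 = -1 and the fundamental solution of x^2 - 145y^2 = 1 is (p_{2k-1}, q_{2k-1}) = (p_1, q_1); compute convergents through index 1, running through the period twice.
Convergents (p_i = a_i*p_{i-1} + p_{i-2}, q_i = a_i*q_{i-1} + q_{i-2} with p_{-2}=0, p_{-1}=1, q_{-2}=1, q_{-1}=0):
  i=0: a_0=12, p_0 = 12*1 + 0 = 12, q_0 = 12*0 + 1 = 1.
  i=1: a_1=24, p_1 = 24*12 + 1 = 289, q_1 = 24*1 + 0 = 24.
Indeed p_0^2 - 145*q_0^2 = 144 - 145 = -1, not +1.
Check: 289^2 - 145*24^2 = 83521 - 83520 = 1, so (x, y) = (289, 24) solves the equation, and by the theorem it is the least positive solution.

(x, y) = (289, 24)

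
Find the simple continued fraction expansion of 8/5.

Run the Euclidean algorithm on 8 and 5; the successive quotients are the partial quotients a_0, a_1, ... (each step inverts the fractional part left over by the previous one):
  8 = 1*5 + 3, so a_0 = 1.
  5 = 1*3 + 2, so a_1 = 1.
  3 = 1*2 + 1, so a_2 = 1.
  2 = 2*1 + 0, so a_3 = 2.
The remainder reaches 0 after 4 divisions, so the expansion has 4 partial quotients, read off in order.

[1; 1, 1, 2]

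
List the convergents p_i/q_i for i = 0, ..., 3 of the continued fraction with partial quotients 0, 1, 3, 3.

0/1, 1/1, 3/4, 10/13

Using the convergent recurrence p_i = a_i*p_{i-1} + p_{i-2}, q_i = a_i*q_{i-1} + q_{i-2} with p_{-2}=0, p_{-1}=1, q_{-2}=1, q_{-1}=0:
  i=0: a_0=0, p_0 = 0*1 + 0 = 0, q_0 = 0*0 + 1 = 1.
  i=1: a_1=1, p_1 = 1*0 + 1 = 1, q_1 = 1*1 + 0 = 1.
  i=2: a_2=3, p_2 = 3*1 + 0 = 3, q_2 = 3*1 + 1 = 4.
  i=3: a_3=3, p_3 = 3*3 + 1 = 10, q_3 = 3*4 + 1 = 13.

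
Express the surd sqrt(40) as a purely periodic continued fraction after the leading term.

Write x_i = (sqrt(40) + m_i)/d_i with (m_0, d_0) = (0, 1). a_0 = floor(sqrt(40)) = 6, since 6^2 = 36 <= 40 < 49 = 7^2.
Iterate m_{i+1} = d_i*a_i - m_i, d_{i+1} = (40 - m_{i+1}^2)/d_i, a_{i+1} = floor((a_0 + m_{i+1})/d_{i+1}):
  m_1 = 1*6 - 0 = 6, d_1 = (40 - 6^2)/1 = 4/1 = 4, a_1 = floor((6 + 6)/4) = 3.
  m_2 = 4*3 - 6 = 6, d_2 = (40 - 6^2)/4 = 4/4 = 1, a_2 = floor((6 + 6)/1) = 12.
  m_3 = 1*12 - 6 = 6, d_3 = (40 - 6^2)/1 = 4/1 = 4: (m_3, d_3) = (m_1, d_1) = (6, 4), so from here the quotients repeat a_1, a_2; the period length is 2.
Hence the expansion of sqrt(40) is a_0 = 6 followed by the repeating block 3, 12 (period 2).

[6; (3, 12)]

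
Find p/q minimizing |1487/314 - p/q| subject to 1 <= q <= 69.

251/53

Expand x = 1487/314 as a continued fraction with the Euclidean algorithm:
  1487 = 4*314 + 231, so a_0 = 4.
  314 = 1*231 + 83, so a_1 = 1.
  231 = 2*83 + 65, so a_2 = 2.
  83 = 1*65 + 18, so a_3 = 1.
  65 = 3*18 + 11, so a_4 = 3.
  18 = 1*11 + 7, so a_5 = 1.
  11 = 1*7 + 4, so a_6 = 1.
  7 = 1*4 + 3, so a_7 = 1.
  4 = 1*3 + 1, so a_8 = 1.
  3 = 3*1 + 0, so a_9 = 3.
so x = [4; 1, 2, 1, 3, 1, 1, 1, 1, 3].
Convergents (p_i = a_i*p_{i-1} + p_{i-2}, q_i = a_i*q_{i-1} + q_{i-2} with p_{-2}=0, p_{-1}=1, q_{-2}=1, q_{-1}=0), until the denominator exceeds 69:
  i=0: a_0=4, p_0 = 4*1 + 0 = 4, q_0 = 4*0 + 1 = 1.
  i=1: a_1=1, p_1 = 1*4 + 1 = 5, q_1 = 1*1 + 0 = 1.
  i=2: a_2=2, p_2 = 2*5 + 4 = 14, q_2 = 2*1 + 1 = 3.
  i=3: a_3=1, p_3 = 1*14 + 5 = 19, q_3 = 1*3 + 1 = 4.
  i=4: a_4=3, p_4 = 3*19 + 14 = 71, q_4 = 3*4 + 3 = 15.
  i=5: a_5=1, p_5 = 1*71 + 19 = 90, q_5 = 1*15 + 4 = 19.
  i=6: a_6=1, p_6 = 1*90 + 71 = 161, q_6 = 1*19 + 15 = 34.
  i=7: a_7=1, p_7 = 1*161 + 90 = 251, q_7 = 1*34 + 19 = 53.
  i=8: a_8=1, p_8 = 1*251 + 161 = 412, q_8 = 1*53 + 34 = 87.
q_8 = 87 > 69, so the last convergent with denominator <= 69 is p_7/q_7 = 251/53.
The closest fraction with denominator <= 69 is either p_7/q_7 or the intermediate fraction (k*p_7 + p_6)/(k*q_7 + q_6) with the largest k >= 1 whose denominator stays <= 69; these approach x as k grows, and every other convergent or intermediate fraction in range is farther away.
Largest k: floor((69 - q_6)/q_7) = floor((69 - 34)/53) = 0.
Since k = 0, no intermediate fraction beyond p_7/q_7 has denominator <= 69, so the convergent 251/53 is the closest (its error is |1487*53 - 251*314|/(314*53) = 3/16642).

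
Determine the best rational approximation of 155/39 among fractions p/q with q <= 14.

4/1

Expand x = 155/39 as a continued fraction with the Euclidean algorithm:
  155 = 3*39 + 38, so a_0 = 3.
  39 = 1*38 + 1, so a_1 = 1.
  38 = 38*1 + 0, so a_2 = 38.
so x = [3; 1, 38].
Convergents (p_i = a_i*p_{i-1} + p_{i-2}, q_i = a_i*q_{i-1} + q_{i-2} with p_{-2}=0, p_{-1}=1, q_{-2}=1, q_{-1}=0), until the denominator exceeds 14:
  i=0: a_0=3, p_0 = 3*1 + 0 = 3, q_0 = 3*0 + 1 = 1.
  i=1: a_1=1, p_1 = 1*3 + 1 = 4, q_1 = 1*1 + 0 = 1.
  i=2: a_2=38, p_2 = 38*4 + 3 = 155, q_2 = 38*1 + 1 = 39.
q_2 = 39 > 14, so the last convergent with denominator <= 14 is p_1/q_1 = 4/1.
The closest fraction with denominator <= 14 is either p_1/q_1 or the intermediate fraction (k*p_1 + p_0)/(k*q_1 + q_0) with the largest k >= 1 whose denominator stays <= 14; these approach x as k grows, and every other convergent or intermediate fraction in range is farther away.
Largest k: floor((14 - q_0)/q_1) = floor((14 - 1)/1) = 13.
That gives (13*4 + 3)/(13*1 + 1) = 55/14.
Compare the errors: |x - 4/1| = |155*1 - 4*39|/(39*1) = 1/39, and |x - 55/14| = |155*14 - 55*39|/(39*14) = 25/546.
Cross-multiplying, 1*546 = 546 < 975 = 25*39, so 1/39 is smaller: the convergent 4/1 is closer to x than 55/14.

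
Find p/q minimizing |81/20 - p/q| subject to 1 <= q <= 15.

61/15

Expand x = 81/20 as a continued fraction with the Euclidean algorithm:
  81 = 4*20 + 1, so a_0 = 4.
  20 = 20*1 + 0, so a_1 = 20.
so x = [4; 20].
Convergents (p_i = a_i*p_{i-1} + p_{i-2}, q_i = a_i*q_{i-1} + q_{i-2} with p_{-2}=0, p_{-1}=1, q_{-2}=1, q_{-1}=0), until the denominator exceeds 15:
  i=0: a_0=4, p_0 = 4*1 + 0 = 4, q_0 = 4*0 + 1 = 1.
  i=1: a_1=20, p_1 = 20*4 + 1 = 81, q_1 = 20*1 + 0 = 20.
q_1 = 20 > 15, so the last convergent with denominator <= 15 is p_0/q_0 = 4/1.
The closest fraction with denominator <= 15 is either p_0/q_0 or the intermediate fraction (k*p_0 + p_{-1})/(k*q_0 + q_{-1}) with the largest k >= 1 whose denominator stays <= 15; these approach x as k grows, and every other convergent or intermediate fraction in range is farther away.
Largest k: floor((15 - q_{-1})/q_0) = floor((15 - 0)/1) = 15 (using the seeds p_{-1} = 1, q_{-1} = 0).
That gives (15*4 + 1)/(15*1 + 0) = 61/15.
Compare the errors: |x - 4/1| = |81*1 - 4*20|/(20*1) = 1/20, and |x - 61/15| = |81*15 - 61*20|/(20*15) = 5/300.
Cross-multiplying, 5*20 = 100 < 300 = 1*300, so 5/300 is smaller: the intermediate fraction 61/15 is closer to x than 4/1.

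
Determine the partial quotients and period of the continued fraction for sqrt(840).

Write x_i = (sqrt(840) + m_i)/d_i with (m_0, d_0) = (0, 1). a_0 = floor(sqrt(840)) = 28, since 28^2 = 784 <= 840 < 841 = 29^2.
Iterate m_{i+1} = d_i*a_i - m_i, d_{i+1} = (840 - m_{i+1}^2)/d_i, a_{i+1} = floor((a_0 + m_{i+1})/d_{i+1}):
  m_1 = 1*28 - 0 = 28, d_1 = (840 - 28^2)/1 = 56/1 = 56, a_1 = floor((28 + 28)/56) = 1.
  m_2 = 56*1 - 28 = 28, d_2 = (840 - 28^2)/56 = 56/56 = 1, a_2 = floor((28 + 28)/1) = 56.
  m_3 = 1*56 - 28 = 28, d_3 = (840 - 28^2)/1 = 56/1 = 56: (m_3, d_3) = (m_1, d_1) = (28, 56), so from here the quotients repeat a_1, a_2; the period length is 2.
Hence the expansion of sqrt(840) is a_0 = 28 followed by the repeating block 1, 56 (period 2).

[28; (1, 56)]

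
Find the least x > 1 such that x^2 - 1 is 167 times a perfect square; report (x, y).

First expand sqrt(167) as a continued fraction. With x_i = (sqrt(167) + m_i)/d_i and (m_0, d_0) = (0, 1): a_0 = floor(sqrt(167)) = 12, since 12^2 = 144 <= 167 < 169 = 13^2.
Iterate m_{i+1} = d_i*a_i - m_i, d_{i+1} = (167 - m_{i+1}^2)/d_i, a_{i+1} = floor((a_0 + m_{i+1})/d_{i+1}):
  m_1 = 1*12 - 0 = 12, d_1 = (167 - 12^2)/1 = 23/1 = 23, a_1 = floor((12 + 12)/23) = 1.
  m_2 = 23*1 - 12 = 11, d_2 = (167 - 11^2)/23 = 46/23 = 2, a_2 = floor((12 + 11)/2) = 11.
  m_3 = 2*11 - 11 = 11, d_3 = (167 - 11^2)/2 = 46/2 = 23, a_3 = floor((12 + 11)/23) = 1.
  m_4 = 23*1 - 11 = 12, d_4 = (167 - 12^2)/23 = 23/23 = 1, a_4 = floor((12 + 12)/1) = 24.
  m_5 = 1*24 - 12 = 12, d_5 = (167 - 12^2)/1 = 23/1 = 23: (m_5, d_5) = (m_1, d_1) = (12, 23), so from here the quotients repeat a_1, ..., a_4; the period length is 4.
So sqrt(167) = [12; (1, 11, 1, 24)] with period length k = 4.
k is even, so the fundamental solution of x^2 - 167y^2 = 1 is (p_{k-1}, q_{k-1}) = (p_3, q_3); compute convergents through index 3.
Convergents (p_i = a_i*p_{i-1} + p_{i-2}, q_i = a_i*q_{i-1} + q_{i-2} with p_{-2}=0, p_{-1}=1, q_{-2}=1, q_{-1}=0):
  i=0: a_0=12, p_0 = 12*1 + 0 = 12, q_0 = 12*0 + 1 = 1.
  i=1: a_1=1, p_1 = 1*12 + 1 = 13, q_1 = 1*1 + 0 = 1.
  i=2: a_2=11, p_2 = 11*13 + 12 = 155, q_2 = 11*1 + 1 = 12.
  i=3: a_3=1, p_3 = 1*155 + 13 = 168, q_3 = 1*12 + 1 = 13.
Check: 168^2 - 167*13^2 = 28224 - 28223 = 1, so (x, y) = (168, 13) solves the equation, and by the theorem it is the least positive solution.

(x, y) = (168, 13)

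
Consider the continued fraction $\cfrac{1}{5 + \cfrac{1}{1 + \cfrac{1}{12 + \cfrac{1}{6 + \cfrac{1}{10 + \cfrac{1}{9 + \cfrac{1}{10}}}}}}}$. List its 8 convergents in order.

Using the convergent recurrence p_i = a_i*p_{i-1} + p_{i-2}, q_i = a_i*q_{i-1} + q_{i-2} with p_{-2}=0, p_{-1}=1, q_{-2}=1, q_{-1}=0:
  i=0: a_0=0, p_0 = 0*1 + 0 = 0, q_0 = 0*0 + 1 = 1.
  i=1: a_1=5, p_1 = 5*0 + 1 = 1, q_1 = 5*1 + 0 = 5.
  i=2: a_2=1, p_2 = 1*1 + 0 = 1, q_2 = 1*5 + 1 = 6.
  i=3: a_3=12, p_3 = 12*1 + 1 = 13, q_3 = 12*6 + 5 = 77.
  i=4: a_4=6, p_4 = 6*13 + 1 = 79, q_4 = 6*77 + 6 = 468.
  i=5: a_5=10, p_5 = 10*79 + 13 = 803, q_5 = 10*468 + 77 = 4757.
  i=6: a_6=9, p_6 = 9*803 + 79 = 7306, q_6 = 9*4757 + 468 = 43281.
  i=7: a_7=10, p_7 = 10*7306 + 803 = 73863, q_7 = 10*43281 + 4757 = 437567.

0/1, 1/5, 1/6, 13/77, 79/468, 803/4757, 7306/43281, 73863/437567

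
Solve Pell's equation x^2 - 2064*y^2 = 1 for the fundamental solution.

(x, y) = (16855, 371)

First expand sqrt(2064) as a continued fraction. With x_i = (sqrt(2064) + m_i)/d_i and (m_0, d_0) = (0, 1): a_0 = floor(sqrt(2064)) = 45, since 45^2 = 2025 <= 2064 < 2116 = 46^2.
Iterate m_{i+1} = d_i*a_i - m_i, d_{i+1} = (2064 - m_{i+1}^2)/d_i, a_{i+1} = floor((a_0 + m_{i+1})/d_{i+1}):
  m_1 = 1*45 - 0 = 45, d_1 = (2064 - 45^2)/1 = 39/1 = 39, a_1 = floor((45 + 45)/39) = 2.
  m_2 = 39*2 - 45 = 33, d_2 = (2064 - 33^2)/39 = 975/39 = 25, a_2 = floor((45 + 33)/25) = 3.
  m_3 = 25*3 - 33 = 42, d_3 = (2064 - 42^2)/25 = 300/25 = 12, a_3 = floor((45 + 42)/12) = 7.
  m_4 = 12*7 - 42 = 42, d_4 = (2064 - 42^2)/12 = 300/12 = 25, a_4 = floor((45 + 42)/25) = 3.
  m_5 = 25*3 - 42 = 33, d_5 = (2064 - 33^2)/25 = 975/25 = 39, a_5 = floor((45 + 33)/39) = 2.
  m_6 = 39*2 - 33 = 45, d_6 = (2064 - 45^2)/39 = 39/39 = 1, a_6 = floor((45 + 45)/1) = 90.
  m_7 = 1*90 - 45 = 45, d_7 = (2064 - 45^2)/1 = 39/1 = 39: (m_7, d_7) = (m_1, d_1) = (45, 39), so from here the quotients repeat a_1, ..., a_6; the period length is 6.
So sqrt(2064) = [45; (2, 3, 7, 3, 2, 90)] with period length k = 6.
k is even, so the fundamental solution of x^2 - 2064y^2 = 1 is (p_{k-1}, q_{k-1}) = (p_5, q_5); compute convergents through index 5.
Convergents (p_i = a_i*p_{i-1} + p_{i-2}, q_i = a_i*q_{i-1} + q_{i-2} with p_{-2}=0, p_{-1}=1, q_{-2}=1, q_{-1}=0):
  i=0: a_0=45, p_0 = 45*1 + 0 = 45, q_0 = 45*0 + 1 = 1.
  i=1: a_1=2, p_1 = 2*45 + 1 = 91, q_1 = 2*1 + 0 = 2.
  i=2: a_2=3, p_2 = 3*91 + 45 = 318, q_2 = 3*2 + 1 = 7.
  i=3: a_3=7, p_3 = 7*318 + 91 = 2317, q_3 = 7*7 + 2 = 51.
  i=4: a_4=3, p_4 = 3*2317 + 318 = 7269, q_4 = 3*51 + 7 = 160.
  i=5: a_5=2, p_5 = 2*7269 + 2317 = 16855, q_5 = 2*160 + 51 = 371.
Check: 16855^2 - 2064*371^2 = 284091025 - 284091024 = 1, so (x, y) = (16855, 371) solves the equation, and by the theorem it is the least positive solution.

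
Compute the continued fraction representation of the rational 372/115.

[3; 4, 3, 1, 6]

Run the Euclidean algorithm on 372 and 115; the successive quotients are the partial quotients a_0, a_1, ... (each step inverts the fractional part left over by the previous one):
  372 = 3*115 + 27, so a_0 = 3.
  115 = 4*27 + 7, so a_1 = 4.
  27 = 3*7 + 6, so a_2 = 3.
  7 = 1*6 + 1, so a_3 = 1.
  6 = 6*1 + 0, so a_4 = 6.
The remainder reaches 0 after 5 divisions, so the expansion has 5 partial quotients, read off in order.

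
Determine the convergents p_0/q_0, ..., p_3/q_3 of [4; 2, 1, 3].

4/1, 9/2, 13/3, 48/11

Using the convergent recurrence p_i = a_i*p_{i-1} + p_{i-2}, q_i = a_i*q_{i-1} + q_{i-2} with p_{-2}=0, p_{-1}=1, q_{-2}=1, q_{-1}=0:
  i=0: a_0=4, p_0 = 4*1 + 0 = 4, q_0 = 4*0 + 1 = 1.
  i=1: a_1=2, p_1 = 2*4 + 1 = 9, q_1 = 2*1 + 0 = 2.
  i=2: a_2=1, p_2 = 1*9 + 4 = 13, q_2 = 1*2 + 1 = 3.
  i=3: a_3=3, p_3 = 3*13 + 9 = 48, q_3 = 3*3 + 2 = 11.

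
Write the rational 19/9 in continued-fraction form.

Run the Euclidean algorithm on 19 and 9; the successive quotients are the partial quotients a_0, a_1, ... (each step inverts the fractional part left over by the previous one):
  19 = 2*9 + 1, so a_0 = 2.
  9 = 9*1 + 0, so a_1 = 9.
The remainder reaches 0 after 2 divisions, so the expansion has 2 partial quotients, read off in order.

[2; 9]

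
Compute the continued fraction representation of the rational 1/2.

Run the Euclidean algorithm on 1 and 2; the successive quotients are the partial quotients a_0, a_1, ... (each step inverts the fractional part left over by the previous one):
  1 = 0*2 + 1, so a_0 = 0.
  2 = 2*1 + 0, so a_1 = 2.
The remainder reaches 0 after 2 divisions, so the expansion has 2 partial quotients, read off in order.

[0; 2]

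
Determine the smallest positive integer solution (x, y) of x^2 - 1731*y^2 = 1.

First expand sqrt(1731) as a continued fraction. With x_i = (sqrt(1731) + m_i)/d_i and (m_0, d_0) = (0, 1): a_0 = floor(sqrt(1731)) = 41, since 41^2 = 1681 <= 1731 < 1764 = 42^2.
Iterate m_{i+1} = d_i*a_i - m_i, d_{i+1} = (1731 - m_{i+1}^2)/d_i, a_{i+1} = floor((a_0 + m_{i+1})/d_{i+1}):
  m_1 = 1*41 - 0 = 41, d_1 = (1731 - 41^2)/1 = 50/1 = 50, a_1 = floor((41 + 41)/50) = 1.
  m_2 = 50*1 - 41 = 9, d_2 = (1731 - 9^2)/50 = 1650/50 = 33, a_2 = floor((41 + 9)/33) = 1.
  m_3 = 33*1 - 9 = 24, d_3 = (1731 - 24^2)/33 = 1155/33 = 35, a_3 = floor((41 + 24)/35) = 1.
  m_4 = 35*1 - 24 = 11, d_4 = (1731 - 11^2)/35 = 1610/35 = 46, a_4 = floor((41 + 11)/46) = 1.
  m_5 = 46*1 - 11 = 35, d_5 = (1731 - 35^2)/46 = 506/46 = 11, a_5 = floor((41 + 35)/11) = 6.
  m_6 = 11*6 - 35 = 31, d_6 = (1731 - 31^2)/11 = 770/11 = 70, a_6 = floor((41 + 31)/70) = 1.
  m_7 = 70*1 - 31 = 39, d_7 = (1731 - 39^2)/70 = 210/70 = 3, a_7 = floor((41 + 39)/3) = 26.
  m_8 = 3*26 - 39 = 39, d_8 = (1731 - 39^2)/3 = 210/3 = 70, a_8 = floor((41 + 39)/70) = 1.
  m_9 = 70*1 - 39 = 31, d_9 = (1731 - 31^2)/70 = 770/70 = 11, a_9 = floor((41 + 31)/11) = 6.
  m_10 = 11*6 - 31 = 35, d_10 = (1731 - 35^2)/11 = 506/11 = 46, a_10 = floor((41 + 35)/46) = 1.
  m_11 = 46*1 - 35 = 11, d_11 = (1731 - 11^2)/46 = 1610/46 = 35, a_11 = floor((41 + 11)/35) = 1.
  m_12 = 35*1 - 11 = 24, d_12 = (1731 - 24^2)/35 = 1155/35 = 33, a_12 = floor((41 + 24)/33) = 1.
  m_13 = 33*1 - 24 = 9, d_13 = (1731 - 9^2)/33 = 1650/33 = 50, a_13 = floor((41 + 9)/50) = 1.
  m_14 = 50*1 - 9 = 41, d_14 = (1731 - 41^2)/50 = 50/50 = 1, a_14 = floor((41 + 41)/1) = 82.
  m_15 = 1*82 - 41 = 41, d_15 = (1731 - 41^2)/1 = 50/1 = 50: (m_15, d_15) = (m_1, d_1) = (41, 50), so from here the quotients repeat a_1, ..., a_14; the period length is 14.
So sqrt(1731) = [41; (1, 1, 1, 1, 6, 1, 26, 1, 6, 1, 1, 1, 1, 82)] with period length k = 14.
k is even, so the fundamental solution of x^2 - 1731y^2 = 1 is (p_{k-1}, q_{k-1}) = (p_13, q_13); compute convergents through index 13.
Convergents (p_i = a_i*p_{i-1} + p_{i-2}, q_i = a_i*q_{i-1} + q_{i-2} with p_{-2}=0, p_{-1}=1, q_{-2}=1, q_{-1}=0):
  i=0: a_0=41, p_0 = 41*1 + 0 = 41, q_0 = 41*0 + 1 = 1.
  i=1: a_1=1, p_1 = 1*41 + 1 = 42, q_1 = 1*1 + 0 = 1.
  i=2: a_2=1, p_2 = 1*42 + 41 = 83, q_2 = 1*1 + 1 = 2.
  i=3: a_3=1, p_3 = 1*83 + 42 = 125, q_3 = 1*2 + 1 = 3.
  i=4: a_4=1, p_4 = 1*125 + 83 = 208, q_4 = 1*3 + 2 = 5.
  i=5: a_5=6, p_5 = 6*208 + 125 = 1373, q_5 = 6*5 + 3 = 33.
  i=6: a_6=1, p_6 = 1*1373 + 208 = 1581, q_6 = 1*33 + 5 = 38.
  i=7: a_7=26, p_7 = 26*1581 + 1373 = 42479, q_7 = 26*38 + 33 = 1021.
  i=8: a_8=1, p_8 = 1*42479 + 1581 = 44060, q_8 = 1*1021 + 38 = 1059.
  i=9: a_9=6, p_9 = 6*44060 + 42479 = 306839, q_9 = 6*1059 + 1021 = 7375.
  i=10: a_10=1, p_10 = 1*306839 + 44060 = 350899, q_10 = 1*7375 + 1059 = 8434.
  i=11: a_11=1, p_11 = 1*350899 + 306839 = 657738, q_11 = 1*8434 + 7375 = 15809.
  i=12: a_12=1, p_12 = 1*657738 + 350899 = 1008637, q_12 = 1*15809 + 8434 = 24243.
  i=13: a_13=1, p_13 = 1*1008637 + 657738 = 1666375, q_13 = 1*24243 + 15809 = 40052.
Check: 1666375^2 - 1731*40052^2 = 2776805640625 - 2776805640624 = 1, so (x, y) = (1666375, 40052) solves the equation, and by the theorem it is the least positive solution.

(x, y) = (1666375, 40052)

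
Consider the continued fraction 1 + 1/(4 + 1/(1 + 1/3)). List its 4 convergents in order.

1/1, 5/4, 6/5, 23/19

Using the convergent recurrence p_i = a_i*p_{i-1} + p_{i-2}, q_i = a_i*q_{i-1} + q_{i-2} with p_{-2}=0, p_{-1}=1, q_{-2}=1, q_{-1}=0:
  i=0: a_0=1, p_0 = 1*1 + 0 = 1, q_0 = 1*0 + 1 = 1.
  i=1: a_1=4, p_1 = 4*1 + 1 = 5, q_1 = 4*1 + 0 = 4.
  i=2: a_2=1, p_2 = 1*5 + 1 = 6, q_2 = 1*4 + 1 = 5.
  i=3: a_3=3, p_3 = 3*6 + 5 = 23, q_3 = 3*5 + 4 = 19.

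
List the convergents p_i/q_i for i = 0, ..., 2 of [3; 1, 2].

Using the convergent recurrence p_i = a_i*p_{i-1} + p_{i-2}, q_i = a_i*q_{i-1} + q_{i-2} with p_{-2}=0, p_{-1}=1, q_{-2}=1, q_{-1}=0:
  i=0: a_0=3, p_0 = 3*1 + 0 = 3, q_0 = 3*0 + 1 = 1.
  i=1: a_1=1, p_1 = 1*3 + 1 = 4, q_1 = 1*1 + 0 = 1.
  i=2: a_2=2, p_2 = 2*4 + 3 = 11, q_2 = 2*1 + 1 = 3.

3/1, 4/1, 11/3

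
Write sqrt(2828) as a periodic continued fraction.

Write x_i = (sqrt(2828) + m_i)/d_i with (m_0, d_0) = (0, 1). a_0 = floor(sqrt(2828)) = 53, since 53^2 = 2809 <= 2828 < 2916 = 54^2.
Iterate m_{i+1} = d_i*a_i - m_i, d_{i+1} = (2828 - m_{i+1}^2)/d_i, a_{i+1} = floor((a_0 + m_{i+1})/d_{i+1}):
  m_1 = 1*53 - 0 = 53, d_1 = (2828 - 53^2)/1 = 19/1 = 19, a_1 = floor((53 + 53)/19) = 5.
  m_2 = 19*5 - 53 = 42, d_2 = (2828 - 42^2)/19 = 1064/19 = 56, a_2 = floor((53 + 42)/56) = 1.
  m_3 = 56*1 - 42 = 14, d_3 = (2828 - 14^2)/56 = 2632/56 = 47, a_3 = floor((53 + 14)/47) = 1.
  m_4 = 47*1 - 14 = 33, d_4 = (2828 - 33^2)/47 = 1739/47 = 37, a_4 = floor((53 + 33)/37) = 2.
  m_5 = 37*2 - 33 = 41, d_5 = (2828 - 41^2)/37 = 1147/37 = 31, a_5 = floor((53 + 41)/31) = 3.
  m_6 = 31*3 - 41 = 52, d_6 = (2828 - 52^2)/31 = 124/31 = 4, a_6 = floor((53 + 52)/4) = 26.
  m_7 = 4*26 - 52 = 52, d_7 = (2828 - 52^2)/4 = 124/4 = 31, a_7 = floor((53 + 52)/31) = 3.
  m_8 = 31*3 - 52 = 41, d_8 = (2828 - 41^2)/31 = 1147/31 = 37, a_8 = floor((53 + 41)/37) = 2.
  m_9 = 37*2 - 41 = 33, d_9 = (2828 - 33^2)/37 = 1739/37 = 47, a_9 = floor((53 + 33)/47) = 1.
  m_10 = 47*1 - 33 = 14, d_10 = (2828 - 14^2)/47 = 2632/47 = 56, a_10 = floor((53 + 14)/56) = 1.
  m_11 = 56*1 - 14 = 42, d_11 = (2828 - 42^2)/56 = 1064/56 = 19, a_11 = floor((53 + 42)/19) = 5.
  m_12 = 19*5 - 42 = 53, d_12 = (2828 - 53^2)/19 = 19/19 = 1, a_12 = floor((53 + 53)/1) = 106.
  m_13 = 1*106 - 53 = 53, d_13 = (2828 - 53^2)/1 = 19/1 = 19: (m_13, d_13) = (m_1, d_1) = (53, 19), so from here the quotients repeat a_1, ..., a_12; the period length is 12.
Hence the expansion of sqrt(2828) is a_0 = 53 followed by the repeating block 5, 1, 1, 2, 3, 26, 3, 2, 1, 1, 5, 106 (period 12).

[53; (5, 1, 1, 2, 3, 26, 3, 2, 1, 1, 5, 106)]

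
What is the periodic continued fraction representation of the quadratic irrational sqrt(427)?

[20; (1, 1, 1, 40)]

Write x_i = (sqrt(427) + m_i)/d_i with (m_0, d_0) = (0, 1). a_0 = floor(sqrt(427)) = 20, since 20^2 = 400 <= 427 < 441 = 21^2.
Iterate m_{i+1} = d_i*a_i - m_i, d_{i+1} = (427 - m_{i+1}^2)/d_i, a_{i+1} = floor((a_0 + m_{i+1})/d_{i+1}):
  m_1 = 1*20 - 0 = 20, d_1 = (427 - 20^2)/1 = 27/1 = 27, a_1 = floor((20 + 20)/27) = 1.
  m_2 = 27*1 - 20 = 7, d_2 = (427 - 7^2)/27 = 378/27 = 14, a_2 = floor((20 + 7)/14) = 1.
  m_3 = 14*1 - 7 = 7, d_3 = (427 - 7^2)/14 = 378/14 = 27, a_3 = floor((20 + 7)/27) = 1.
  m_4 = 27*1 - 7 = 20, d_4 = (427 - 20^2)/27 = 27/27 = 1, a_4 = floor((20 + 20)/1) = 40.
  m_5 = 1*40 - 20 = 20, d_5 = (427 - 20^2)/1 = 27/1 = 27: (m_5, d_5) = (m_1, d_1) = (20, 27), so from here the quotients repeat a_1, ..., a_4; the period length is 4.
Hence the expansion of sqrt(427) is a_0 = 20 followed by the repeating block 1, 1, 1, 40 (period 4).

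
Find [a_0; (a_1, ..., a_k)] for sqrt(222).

[14; (1, 8, 1, 28)]

Write x_i = (sqrt(222) + m_i)/d_i with (m_0, d_0) = (0, 1). a_0 = floor(sqrt(222)) = 14, since 14^2 = 196 <= 222 < 225 = 15^2.
Iterate m_{i+1} = d_i*a_i - m_i, d_{i+1} = (222 - m_{i+1}^2)/d_i, a_{i+1} = floor((a_0 + m_{i+1})/d_{i+1}):
  m_1 = 1*14 - 0 = 14, d_1 = (222 - 14^2)/1 = 26/1 = 26, a_1 = floor((14 + 14)/26) = 1.
  m_2 = 26*1 - 14 = 12, d_2 = (222 - 12^2)/26 = 78/26 = 3, a_2 = floor((14 + 12)/3) = 8.
  m_3 = 3*8 - 12 = 12, d_3 = (222 - 12^2)/3 = 78/3 = 26, a_3 = floor((14 + 12)/26) = 1.
  m_4 = 26*1 - 12 = 14, d_4 = (222 - 14^2)/26 = 26/26 = 1, a_4 = floor((14 + 14)/1) = 28.
  m_5 = 1*28 - 14 = 14, d_5 = (222 - 14^2)/1 = 26/1 = 26: (m_5, d_5) = (m_1, d_1) = (14, 26), so from here the quotients repeat a_1, ..., a_4; the period length is 4.
Hence the expansion of sqrt(222) is a_0 = 14 followed by the repeating block 1, 8, 1, 28 (period 4).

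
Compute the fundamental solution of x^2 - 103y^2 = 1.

First expand sqrt(103) as a continued fraction. With x_i = (sqrt(103) + m_i)/d_i and (m_0, d_0) = (0, 1): a_0 = floor(sqrt(103)) = 10, since 10^2 = 100 <= 103 < 121 = 11^2.
Iterate m_{i+1} = d_i*a_i - m_i, d_{i+1} = (103 - m_{i+1}^2)/d_i, a_{i+1} = floor((a_0 + m_{i+1})/d_{i+1}):
  m_1 = 1*10 - 0 = 10, d_1 = (103 - 10^2)/1 = 3/1 = 3, a_1 = floor((10 + 10)/3) = 6.
  m_2 = 3*6 - 10 = 8, d_2 = (103 - 8^2)/3 = 39/3 = 13, a_2 = floor((10 + 8)/13) = 1.
  m_3 = 13*1 - 8 = 5, d_3 = (103 - 5^2)/13 = 78/13 = 6, a_3 = floor((10 + 5)/6) = 2.
  m_4 = 6*2 - 5 = 7, d_4 = (103 - 7^2)/6 = 54/6 = 9, a_4 = floor((10 + 7)/9) = 1.
  m_5 = 9*1 - 7 = 2, d_5 = (103 - 2^2)/9 = 99/9 = 11, a_5 = floor((10 + 2)/11) = 1.
  m_6 = 11*1 - 2 = 9, d_6 = (103 - 9^2)/11 = 22/11 = 2, a_6 = floor((10 + 9)/2) = 9.
  m_7 = 2*9 - 9 = 9, d_7 = (103 - 9^2)/2 = 22/2 = 11, a_7 = floor((10 + 9)/11) = 1.
  m_8 = 11*1 - 9 = 2, d_8 = (103 - 2^2)/11 = 99/11 = 9, a_8 = floor((10 + 2)/9) = 1.
  m_9 = 9*1 - 2 = 7, d_9 = (103 - 7^2)/9 = 54/9 = 6, a_9 = floor((10 + 7)/6) = 2.
  m_10 = 6*2 - 7 = 5, d_10 = (103 - 5^2)/6 = 78/6 = 13, a_10 = floor((10 + 5)/13) = 1.
  m_11 = 13*1 - 5 = 8, d_11 = (103 - 8^2)/13 = 39/13 = 3, a_11 = floor((10 + 8)/3) = 6.
  m_12 = 3*6 - 8 = 10, d_12 = (103 - 10^2)/3 = 3/3 = 1, a_12 = floor((10 + 10)/1) = 20.
  m_13 = 1*20 - 10 = 10, d_13 = (103 - 10^2)/1 = 3/1 = 3: (m_13, d_13) = (m_1, d_1) = (10, 3), so from here the quotients repeat a_1, ..., a_12; the period length is 12.
So sqrt(103) = [10; (6, 1, 2, 1, 1, 9, 1, 1, 2, 1, 6, 20)] with period length k = 12.
k is even, so the fundamental solution of x^2 - 103y^2 = 1 is (p_{k-1}, q_{k-1}) = (p_11, q_11); compute convergents through index 11.
Convergents (p_i = a_i*p_{i-1} + p_{i-2}, q_i = a_i*q_{i-1} + q_{i-2} with p_{-2}=0, p_{-1}=1, q_{-2}=1, q_{-1}=0):
  i=0: a_0=10, p_0 = 10*1 + 0 = 10, q_0 = 10*0 + 1 = 1.
  i=1: a_1=6, p_1 = 6*10 + 1 = 61, q_1 = 6*1 + 0 = 6.
  i=2: a_2=1, p_2 = 1*61 + 10 = 71, q_2 = 1*6 + 1 = 7.
  i=3: a_3=2, p_3 = 2*71 + 61 = 203, q_3 = 2*7 + 6 = 20.
  i=4: a_4=1, p_4 = 1*203 + 71 = 274, q_4 = 1*20 + 7 = 27.
  i=5: a_5=1, p_5 = 1*274 + 203 = 477, q_5 = 1*27 + 20 = 47.
  i=6: a_6=9, p_6 = 9*477 + 274 = 4567, q_6 = 9*47 + 27 = 450.
  i=7: a_7=1, p_7 = 1*4567 + 477 = 5044, q_7 = 1*450 + 47 = 497.
  i=8: a_8=1, p_8 = 1*5044 + 4567 = 9611, q_8 = 1*497 + 450 = 947.
  i=9: a_9=2, p_9 = 2*9611 + 5044 = 24266, q_9 = 2*947 + 497 = 2391.
  i=10: a_10=1, p_10 = 1*24266 + 9611 = 33877, q_10 = 1*2391 + 947 = 3338.
  i=11: a_11=6, p_11 = 6*33877 + 24266 = 227528, q_11 = 6*3338 + 2391 = 22419.
Check: 227528^2 - 103*22419^2 = 51768990784 - 51768990783 = 1, so (x, y) = (227528, 22419) solves the equation, and by the theorem it is the least positive solution.

(x, y) = (227528, 22419)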